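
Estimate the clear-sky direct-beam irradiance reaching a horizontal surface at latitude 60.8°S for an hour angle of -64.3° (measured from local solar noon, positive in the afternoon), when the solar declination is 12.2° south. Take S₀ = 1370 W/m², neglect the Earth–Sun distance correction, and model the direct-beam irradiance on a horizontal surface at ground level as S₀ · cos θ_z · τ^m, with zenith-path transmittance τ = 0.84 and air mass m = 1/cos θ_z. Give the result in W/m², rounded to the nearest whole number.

343 W/m²

cos θ_z = sin(-60.8°) sin(-12.2°) + cos(-60.8°) cos(-12.2°) cos(-64.30°) = 0.1845 + 0.2068 = 0.3913.
Air mass m = 1/cos θ_z = 1/0.3913 = 2.556; τ^m = 0.84^2.556 = 0.6404.
Surface direct beam = 1370 × 0.3913 × 0.6404 = 343.31 W/m².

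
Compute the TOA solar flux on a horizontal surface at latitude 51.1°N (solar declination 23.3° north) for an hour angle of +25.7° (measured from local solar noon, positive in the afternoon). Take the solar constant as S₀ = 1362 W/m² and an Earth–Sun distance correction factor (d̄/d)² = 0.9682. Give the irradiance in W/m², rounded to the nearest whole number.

cos θ_z = sin φ sin δ + cos φ cos δ cos H = (0.7782)(0.3955) + (0.6280)(0.9184)(0.9011) = 0.8275.
Top-of-atmosphere irradiance = S₀ (d̄/d)² cos θ_z = 1362 × 0.9682 × 0.8275 = 1091.21 W/m².

1091 W/m²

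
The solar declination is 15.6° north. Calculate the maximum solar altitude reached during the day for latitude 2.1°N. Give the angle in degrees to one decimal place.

76.5°

At local solar noon the hour angle is zero, so the elevation is 90° − |φ − δ| = 90° − |2.1° − (15.6°)| = 90° − 13.5° = 76.5°.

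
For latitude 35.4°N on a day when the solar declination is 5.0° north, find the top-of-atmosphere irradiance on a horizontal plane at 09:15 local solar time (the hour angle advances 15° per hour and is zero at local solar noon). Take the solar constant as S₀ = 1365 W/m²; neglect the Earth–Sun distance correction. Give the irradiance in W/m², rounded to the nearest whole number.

902 W/m²

Hour angle H = 15° × (9.25 − 12) = -41.25°.
With φ = 35.4°, δ = 5.0°, H = -41.25°: sin φ sin δ = 0.0505, cos φ cos δ cos H = 0.6105, so cos θ_z = 0.6610.
Top-of-atmosphere irradiance = S₀ cos θ_z = 1365 × 0.6610 = 902.27 W/m².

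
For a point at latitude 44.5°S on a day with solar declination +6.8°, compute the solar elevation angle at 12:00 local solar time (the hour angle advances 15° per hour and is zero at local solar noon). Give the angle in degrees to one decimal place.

Hour angle H = 15° × (12 − 12) = 0.00°.
cos θ_z = sin(-44.5°) sin(6.8°) + cos(-44.5°) cos(6.8°) cos(0.00°) = -0.0830 + 0.7082 = 0.6252.
θ_z = arccos(0.6252) = 51.30°, so the elevation is 90° − 51.30° = 38.70°.

38.7°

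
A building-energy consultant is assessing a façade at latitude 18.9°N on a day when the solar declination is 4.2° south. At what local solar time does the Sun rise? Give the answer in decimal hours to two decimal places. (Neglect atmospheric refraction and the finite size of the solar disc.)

cos H_s = −tan(18.9°) · tan(-4.2°) = 0.0251, so H_s = arccos(0.0251) = 88.56°.
Sunrise is at 12 − H_s/15 = 12 − 5.904 = 6.096 h local solar time.

6.10 h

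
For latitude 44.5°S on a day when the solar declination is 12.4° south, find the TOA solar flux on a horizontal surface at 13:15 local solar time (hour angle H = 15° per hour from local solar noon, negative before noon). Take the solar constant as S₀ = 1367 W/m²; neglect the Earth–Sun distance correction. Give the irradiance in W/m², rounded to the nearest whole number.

Hour angle H = 15° × (13.25 − 12) = 18.75°.
cos θ_z = sin(-44.5°) sin(-12.4°) + cos(-44.5°) cos(-12.4°) cos(18.75°) = 0.1505 + 0.6596 = 0.8101.
Top-of-atmosphere irradiance = S₀ cos θ_z = 1367 × 0.8101 = 1107.41 W/m².

1107 W/m²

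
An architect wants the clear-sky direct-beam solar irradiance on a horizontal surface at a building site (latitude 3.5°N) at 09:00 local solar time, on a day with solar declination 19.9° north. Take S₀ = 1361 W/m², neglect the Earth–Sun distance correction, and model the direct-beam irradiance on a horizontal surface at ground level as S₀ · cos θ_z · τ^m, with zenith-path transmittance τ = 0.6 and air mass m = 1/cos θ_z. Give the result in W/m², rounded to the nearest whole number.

Hour angle H = 15° × (9 − 12) = -45.00°.
With φ = 3.5°, δ = 19.9°, H = -45.00°: sin φ sin δ = 0.0208, cos φ cos δ cos H = 0.6636, so cos θ_z = 0.6844.
Air mass m = 1/cos θ_z = 1/0.6844 = 1.461; τ^m = 0.6^1.461 = 0.4741.
Surface direct beam = 1361 × 0.6844 × 0.4741 = 441.61 W/m².

442 W/m²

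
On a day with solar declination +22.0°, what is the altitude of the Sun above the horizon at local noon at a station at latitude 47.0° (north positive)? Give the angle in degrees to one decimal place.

65.0°

At local solar noon the hour angle is zero, so the elevation is 90° − |φ − δ| = 90° − |47.0° − (22.0°)| = 90° − 25.0° = 65.0°.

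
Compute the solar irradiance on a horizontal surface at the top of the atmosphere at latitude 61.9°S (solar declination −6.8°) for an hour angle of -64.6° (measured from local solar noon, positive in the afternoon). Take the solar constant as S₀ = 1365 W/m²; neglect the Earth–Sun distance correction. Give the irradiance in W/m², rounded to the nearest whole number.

416 W/m²

cos θ_z = sin φ sin δ + cos φ cos δ cos H = (-0.8821)(-0.1184) + (0.4710)(0.9930)(0.4289) = 0.3050.
Top-of-atmosphere irradiance = S₀ cos θ_z = 1365 × 0.3050 = 416.32 W/m².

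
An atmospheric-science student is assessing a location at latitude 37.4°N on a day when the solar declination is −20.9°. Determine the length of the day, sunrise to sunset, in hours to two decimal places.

9.74 hours

−tan φ tan δ = −(0.7646)(-0.3819) = 0.2920; H_s = arccos(0.2920) = 73.02°.
Day length = 2 H_s / 15° h⁻¹ = 146.04° / 15 = 9.736 h.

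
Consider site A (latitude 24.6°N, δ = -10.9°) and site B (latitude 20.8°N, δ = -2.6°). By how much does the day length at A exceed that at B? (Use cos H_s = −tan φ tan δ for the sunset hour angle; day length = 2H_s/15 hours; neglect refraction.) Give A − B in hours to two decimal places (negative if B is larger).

A: H_s = arccos(−tan 24.6° · tan -10.9°) = 84.94°, so 2H_s/15 = 11.3253 h.
B: H_s = arccos(−tan 20.8° · tan -2.6°) = 89.01°, so 2H_s/15 = 11.8680 h.
A − B = 11.3253 − 11.8680 = -0.5427 h.

-0.54 h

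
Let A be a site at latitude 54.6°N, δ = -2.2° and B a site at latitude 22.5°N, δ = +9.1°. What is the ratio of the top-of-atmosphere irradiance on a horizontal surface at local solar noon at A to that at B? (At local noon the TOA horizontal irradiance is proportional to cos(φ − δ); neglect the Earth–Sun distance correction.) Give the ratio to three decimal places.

A: cos θ_z = cos(54.6° − (-2.2°)) = 0.5476.
B: cos θ_z = cos(22.5° − (9.1°)) = 0.9728.
Ratio A/B = 0.5476 / 0.9728 = 0.5629.

0.563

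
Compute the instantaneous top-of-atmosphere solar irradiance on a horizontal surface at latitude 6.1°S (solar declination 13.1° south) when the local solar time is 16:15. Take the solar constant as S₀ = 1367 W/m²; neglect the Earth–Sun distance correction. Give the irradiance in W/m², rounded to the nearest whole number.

618 W/m²

Hour angle H = 15° × (16.25 − 12) = 63.75°.
cos θ_z = sin(-6.1°) sin(-13.1°) + cos(-6.1°) cos(-13.1°) cos(63.75°) = 0.0241 + 0.4283 = 0.4524.
Top-of-atmosphere irradiance = S₀ cos θ_z = 1367 × 0.4524 = 618.43 W/m².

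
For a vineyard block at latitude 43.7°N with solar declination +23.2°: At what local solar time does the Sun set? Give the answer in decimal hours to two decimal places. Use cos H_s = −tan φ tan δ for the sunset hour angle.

The sunset hour angle satisfies cos H_s = −tan φ tan δ = -0.4096, giving H_s = 114.18°.
Sunset is at 12 + H_s/15 = 12 + 7.612 = 19.612 h local solar time.

19.61 h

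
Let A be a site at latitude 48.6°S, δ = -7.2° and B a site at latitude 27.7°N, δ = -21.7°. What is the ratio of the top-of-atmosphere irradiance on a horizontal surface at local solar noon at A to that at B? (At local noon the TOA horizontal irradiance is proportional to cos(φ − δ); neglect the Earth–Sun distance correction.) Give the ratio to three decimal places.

1.153

A: cos θ_z = cos(-48.6° − (-7.2°)) = 0.7501.
B: cos θ_z = cos(27.7° − (-21.7°)) = 0.6508.
Ratio A/B = 0.7501 / 0.6508 = 1.1526.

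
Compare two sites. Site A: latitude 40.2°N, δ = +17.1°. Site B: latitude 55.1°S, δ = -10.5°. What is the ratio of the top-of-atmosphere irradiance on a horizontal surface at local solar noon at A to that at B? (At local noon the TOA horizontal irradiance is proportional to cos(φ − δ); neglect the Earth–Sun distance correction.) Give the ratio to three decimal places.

1.292

A: cos θ_z = cos(40.2° − (17.1°)) = 0.9198.
B: cos θ_z = cos(-55.1° − (-10.5°)) = 0.7120.
Ratio A/B = 0.9198 / 0.7120 = 1.2919.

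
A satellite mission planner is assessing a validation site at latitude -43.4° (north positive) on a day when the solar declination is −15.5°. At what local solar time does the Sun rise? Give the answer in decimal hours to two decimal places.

4.99 h

cos H_s = −tan(-43.4°) · tan(-15.5°) = -0.2623, so H_s = arccos(-0.2623) = 105.21°.
Sunrise is at 12 − H_s/15 = 12 − 7.014 = 4.986 h local solar time.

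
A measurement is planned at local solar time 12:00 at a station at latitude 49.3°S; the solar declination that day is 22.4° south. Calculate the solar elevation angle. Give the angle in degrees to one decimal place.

Hour angle H = 15° × (12 − 12) = 0.00°.
With φ = -49.3°, δ = -22.4°, H = 0.00°: sin φ sin δ = 0.2889, cos φ cos δ cos H = 0.6029, so cos θ_z = 0.8918.
θ_z = arccos(0.8918) = 26.90°, so the elevation is 90° − 26.90° = 63.10°.

63.1°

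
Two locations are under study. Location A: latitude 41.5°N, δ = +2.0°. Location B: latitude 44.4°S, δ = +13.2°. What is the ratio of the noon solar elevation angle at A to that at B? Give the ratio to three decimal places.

1.559

A: 90° − |41.5 − (2.0)| = 50.50°.
B: 90° − |-44.4 − (13.2)| = 32.40°.
Ratio A/B = 50.5000 / 32.4000 = 1.5586.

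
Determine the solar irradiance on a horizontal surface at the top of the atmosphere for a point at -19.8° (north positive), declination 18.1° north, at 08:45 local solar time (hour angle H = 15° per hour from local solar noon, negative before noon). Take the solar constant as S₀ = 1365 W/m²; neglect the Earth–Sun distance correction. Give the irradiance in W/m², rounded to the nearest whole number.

661 W/m²

Hour angle H = 15° × (8.75 − 12) = -48.75°.
cos θ_z = sin(-19.8°) sin(18.1°) + cos(-19.8°) cos(18.1°) cos(-48.75°) = -0.1052 + 0.5897 = 0.4845.
Top-of-atmosphere irradiance = S₀ cos θ_z = 1365 × 0.4845 = 661.34 W/m².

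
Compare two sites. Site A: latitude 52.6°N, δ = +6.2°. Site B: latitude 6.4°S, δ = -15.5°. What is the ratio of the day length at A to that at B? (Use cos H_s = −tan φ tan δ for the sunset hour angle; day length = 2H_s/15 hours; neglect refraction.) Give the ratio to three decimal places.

A: H_s = arccos(−tan 52.6° · tan 6.2°) = 98.17°, so 2H_s/15 = 13.0893 h.
B: H_s = arccos(−tan -6.4° · tan -15.5°) = 91.78°, so 2H_s/15 = 12.2373 h.
Ratio A/B = 13.0893 / 12.2373 = 1.0696.

1.070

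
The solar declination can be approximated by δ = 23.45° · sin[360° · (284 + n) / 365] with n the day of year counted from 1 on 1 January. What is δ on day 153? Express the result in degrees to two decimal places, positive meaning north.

+22.17°

360 × (284 + 153) / 365 = 431.014°; sin(431.014°) = 0.9456.
δ = 23.45 × 0.9456 = 22.174° ≈ +22.17°.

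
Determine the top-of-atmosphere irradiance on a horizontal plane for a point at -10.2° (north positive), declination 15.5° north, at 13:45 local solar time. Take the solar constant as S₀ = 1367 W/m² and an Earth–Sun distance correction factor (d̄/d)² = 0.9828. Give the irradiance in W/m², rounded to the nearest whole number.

Hour angle H = 15° × (13.75 − 12) = 26.25°.
With φ = -10.2°, δ = 15.5°, H = 26.25°: sin φ sin δ = -0.0473, cos φ cos δ cos H = 0.8506, so cos θ_z = 0.8033.
Top-of-atmosphere irradiance = S₀ (d̄/d)² cos θ_z = 1367 × 0.9828 × 0.8033 = 1079.22 W/m².

1079 W/m²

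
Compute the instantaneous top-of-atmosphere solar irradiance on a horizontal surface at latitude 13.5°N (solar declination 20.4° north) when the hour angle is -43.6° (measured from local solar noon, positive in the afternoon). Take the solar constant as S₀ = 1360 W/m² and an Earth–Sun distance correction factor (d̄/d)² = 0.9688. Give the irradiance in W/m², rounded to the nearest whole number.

977 W/m²

With φ = 13.5°, δ = 20.4°, H = -43.60°: sin φ sin δ = 0.0814, cos φ cos δ cos H = 0.6600, so cos θ_z = 0.7414.
Top-of-atmosphere irradiance = S₀ (d̄/d)² cos θ_z = 1360 × 0.9688 × 0.7414 = 976.84 W/m².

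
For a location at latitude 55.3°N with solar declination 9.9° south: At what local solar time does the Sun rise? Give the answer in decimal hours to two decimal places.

6.97 h

−tan φ tan δ = −(1.4442)(-0.1745) = 0.2520; H_s = arccos(0.2520) = 75.40°.
Sunrise is at 12 − H_s/15 = 12 − 5.027 = 6.973 h local solar time.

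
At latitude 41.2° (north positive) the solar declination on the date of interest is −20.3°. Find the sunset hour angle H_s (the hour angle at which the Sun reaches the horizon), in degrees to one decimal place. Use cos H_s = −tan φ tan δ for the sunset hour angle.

71.1°

−tan φ tan δ = −(0.8754)(-0.3699) = 0.3238; H_s = arccos(0.3238) = 71.11°.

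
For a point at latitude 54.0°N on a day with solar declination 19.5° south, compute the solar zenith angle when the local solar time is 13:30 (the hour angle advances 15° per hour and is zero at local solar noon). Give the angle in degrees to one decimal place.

76.0°

Hour angle H = 15° × (13.5 − 12) = 22.50°.
With φ = 54.0°, δ = -19.5°, H = 22.50°: sin φ sin δ = -0.2701, cos φ cos δ cos H = 0.5119, so cos θ_z = 0.2418.
θ_z = arccos(0.2418) = 76.01°.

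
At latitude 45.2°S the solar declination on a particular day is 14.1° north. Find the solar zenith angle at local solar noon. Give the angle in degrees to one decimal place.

59.3°

At local solar noon the hour angle is zero, so the zenith angle is |φ − δ| = |-45.2° − (14.1°)| = 59.3°.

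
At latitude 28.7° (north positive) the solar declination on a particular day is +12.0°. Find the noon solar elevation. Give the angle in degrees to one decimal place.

At local solar noon the hour angle is zero, so the elevation is 90° − |φ − δ| = 90° − |28.7° − (12.0°)| = 90° − 16.7° = 73.3°.

73.3°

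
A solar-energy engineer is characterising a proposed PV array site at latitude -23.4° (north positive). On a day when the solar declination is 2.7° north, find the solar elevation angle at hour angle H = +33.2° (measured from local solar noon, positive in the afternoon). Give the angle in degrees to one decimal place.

48.5°

cos θ_z = sin φ sin δ + cos φ cos δ cos H = (-0.3971)(0.0471) + (0.9178)(0.9989)(0.8368) = 0.7485.
θ_z = arccos(0.7485) = 41.54°, so the elevation is 90° − 41.54° = 48.46°.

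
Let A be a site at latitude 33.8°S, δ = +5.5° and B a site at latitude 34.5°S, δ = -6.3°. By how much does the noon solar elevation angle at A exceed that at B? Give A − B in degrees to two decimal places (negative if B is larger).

-11.10°

A: 90° − |-33.8 − (5.5)| = 50.70°.
B: 90° − |-34.5 − (-6.3)| = 61.80°.
A − B = 50.70 − 61.80 = -11.10°.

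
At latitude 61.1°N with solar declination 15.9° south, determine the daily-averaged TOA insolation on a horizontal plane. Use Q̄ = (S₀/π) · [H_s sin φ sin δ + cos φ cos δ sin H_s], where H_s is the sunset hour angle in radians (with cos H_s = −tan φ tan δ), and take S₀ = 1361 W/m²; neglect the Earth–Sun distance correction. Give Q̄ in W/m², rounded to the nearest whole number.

66 W/m²

−tan φ tan δ = −(1.8115)(-0.2849) = 0.5161; H_s = arccos(0.5161) = 58.93°. In radians, H_s = 1.0285.
H_s sin φ sin δ = 1.0285 × 0.8755 × -0.2740 = -0.2467.
cos φ cos δ sin H_s = 0.4833 × 0.9617 × 0.8565 = 0.3981.
Q̄ = (1361/π) × (-0.2467 + 0.3981) = 433.22 × 0.1514 = 65.59 W/m².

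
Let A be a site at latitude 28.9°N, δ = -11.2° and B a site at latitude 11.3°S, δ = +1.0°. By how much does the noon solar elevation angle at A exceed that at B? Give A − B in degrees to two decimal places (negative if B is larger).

-27.80°

A: 90° − |28.9 − (-11.2)| = 49.90°.
B: 90° − |-11.3 − (1.0)| = 77.70°.
A − B = 49.90 − 77.70 = -27.80°.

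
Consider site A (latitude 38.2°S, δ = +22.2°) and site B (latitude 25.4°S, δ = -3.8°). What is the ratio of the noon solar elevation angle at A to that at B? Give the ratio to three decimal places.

A: 90° − |-38.2 − (22.2)| = 29.60°.
B: 90° − |-25.4 − (-3.8)| = 68.40°.
Ratio A/B = 29.6000 / 68.4000 = 0.4327.

0.433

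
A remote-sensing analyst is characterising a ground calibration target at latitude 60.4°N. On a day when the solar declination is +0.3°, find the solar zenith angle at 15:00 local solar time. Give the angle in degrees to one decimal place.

Hour angle H = 15° × (15 − 12) = 45.00°.
With φ = 60.4°, δ = 0.3°, H = 45.00°: sin φ sin δ = 0.0046, cos φ cos δ cos H = 0.3493, so cos θ_z = 0.3539.
θ_z = arccos(0.3539) = 69.27°.

69.3°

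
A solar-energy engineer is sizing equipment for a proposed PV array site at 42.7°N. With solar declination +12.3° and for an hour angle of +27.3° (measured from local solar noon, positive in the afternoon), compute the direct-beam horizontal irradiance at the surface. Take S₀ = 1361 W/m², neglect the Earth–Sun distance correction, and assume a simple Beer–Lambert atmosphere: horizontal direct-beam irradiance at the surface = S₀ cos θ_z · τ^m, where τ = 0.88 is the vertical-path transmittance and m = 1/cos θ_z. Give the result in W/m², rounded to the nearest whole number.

cos θ_z = sin(42.7°) sin(12.3°) + cos(42.7°) cos(12.3°) cos(27.30°) = 0.1445 + 0.6381 = 0.7826.
Air mass m = 1/cos θ_z = 1/0.7826 = 1.278; τ^m = 0.88^1.278 = 0.8493.
Surface direct beam = 1361 × 0.7826 × 0.8493 = 904.61 W/m².

905 W/m²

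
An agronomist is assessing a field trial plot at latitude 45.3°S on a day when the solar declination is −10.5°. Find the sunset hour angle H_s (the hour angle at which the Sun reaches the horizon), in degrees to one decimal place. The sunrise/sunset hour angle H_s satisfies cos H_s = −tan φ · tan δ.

cos H_s = −tan(-45.3°) · tan(-10.5°) = -0.1873, so H_s = arccos(-0.1873) = 100.80°.

100.8°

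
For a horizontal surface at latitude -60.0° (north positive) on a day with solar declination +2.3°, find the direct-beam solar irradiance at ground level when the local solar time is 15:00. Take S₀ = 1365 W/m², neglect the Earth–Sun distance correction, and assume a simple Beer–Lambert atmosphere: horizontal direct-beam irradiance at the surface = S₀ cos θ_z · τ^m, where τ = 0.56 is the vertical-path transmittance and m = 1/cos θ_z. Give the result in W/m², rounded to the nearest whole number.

Hour angle H = 15° × (15 − 12) = 45.00°.
cos θ_z = sin φ sin δ + cos φ cos δ cos H = (-0.8660)(0.0401) + (0.5000)(0.9992)(0.7071) = 0.3185.
Air mass m = 1/cos θ_z = 1/0.3185 = 3.140; τ^m = 0.56^3.140 = 0.1619.
Surface direct beam = 1365 × 0.3185 × 0.1619 = 70.39 W/m².

70 W/m²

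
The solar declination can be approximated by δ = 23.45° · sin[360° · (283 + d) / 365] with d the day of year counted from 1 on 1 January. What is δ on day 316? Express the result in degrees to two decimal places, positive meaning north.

-18.17°

360 × (283 + 316) / 365 = 590.795°; sin(590.795°) = -0.7749.
δ = 23.45 × -0.7749 = -18.171° ≈ -18.17°.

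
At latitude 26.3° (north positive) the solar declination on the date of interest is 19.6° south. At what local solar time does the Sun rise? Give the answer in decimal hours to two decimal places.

The sunset hour angle satisfies cos H_s = −tan φ tan δ = 0.1760, giving H_s = 79.86°.
Sunrise is at 12 − H_s/15 = 12 − 5.324 = 6.676 h local solar time.

6.68 h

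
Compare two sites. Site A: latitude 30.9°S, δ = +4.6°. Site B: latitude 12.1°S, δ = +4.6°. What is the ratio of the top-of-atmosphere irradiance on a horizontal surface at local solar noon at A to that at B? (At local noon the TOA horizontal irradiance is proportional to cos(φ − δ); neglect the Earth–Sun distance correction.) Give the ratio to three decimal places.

A: cos θ_z = cos(-30.9° − (4.6°)) = 0.8141.
B: cos θ_z = cos(-12.1° − (4.6°)) = 0.9578.
Ratio A/B = 0.8141 / 0.9578 = 0.8500.

0.850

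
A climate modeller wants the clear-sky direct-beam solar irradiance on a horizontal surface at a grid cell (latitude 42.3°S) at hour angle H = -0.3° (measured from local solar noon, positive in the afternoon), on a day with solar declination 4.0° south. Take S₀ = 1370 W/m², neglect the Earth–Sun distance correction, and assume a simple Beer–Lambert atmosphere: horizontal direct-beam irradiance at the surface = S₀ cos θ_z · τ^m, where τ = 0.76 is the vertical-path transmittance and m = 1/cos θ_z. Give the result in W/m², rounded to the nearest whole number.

With φ = -42.3°, δ = -4.0°, H = -0.30°: sin φ sin δ = 0.0469, cos φ cos δ cos H = 0.7378, so cos θ_z = 0.7847.
Air mass m = 1/cos θ_z = 1/0.7847 = 1.274; τ^m = 0.76^1.274 = 0.7049.
Surface direct beam = 1370 × 0.7847 × 0.7049 = 757.79 W/m².

758 W/m²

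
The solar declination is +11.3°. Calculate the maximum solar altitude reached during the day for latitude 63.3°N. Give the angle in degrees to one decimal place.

38.0°

At local solar noon the hour angle is zero, so the elevation is 90° − |φ − δ| = 90° − |63.3° − (11.3°)| = 90° − 52.0° = 38.0°.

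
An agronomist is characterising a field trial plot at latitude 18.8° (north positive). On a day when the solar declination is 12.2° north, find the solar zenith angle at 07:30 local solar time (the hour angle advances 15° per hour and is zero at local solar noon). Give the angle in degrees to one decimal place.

Hour angle H = 15° × (7.5 − 12) = -67.50°.
cos θ_z = sin(18.8°) sin(12.2°) + cos(18.8°) cos(12.2°) cos(-67.50°) = 0.0681 + 0.3541 = 0.4222.
θ_z = arccos(0.4222) = 65.03°.

65.0°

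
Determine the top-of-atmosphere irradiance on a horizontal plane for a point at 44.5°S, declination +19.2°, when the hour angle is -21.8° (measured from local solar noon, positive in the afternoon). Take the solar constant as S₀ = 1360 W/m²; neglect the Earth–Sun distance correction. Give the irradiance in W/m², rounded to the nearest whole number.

With φ = -44.5°, δ = 19.2°, H = -21.80°: sin φ sin δ = -0.2305, cos φ cos δ cos H = 0.6254, so cos θ_z = 0.3949.
Top-of-atmosphere irradiance = S₀ cos θ_z = 1360 × 0.3949 = 537.06 W/m².

537 W/m²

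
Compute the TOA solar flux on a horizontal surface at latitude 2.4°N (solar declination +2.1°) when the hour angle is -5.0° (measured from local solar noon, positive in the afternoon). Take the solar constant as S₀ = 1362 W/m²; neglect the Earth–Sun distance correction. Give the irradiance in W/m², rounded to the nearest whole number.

1357 W/m²

With φ = 2.4°, δ = 2.1°, H = -5.00°: sin φ sin δ = 0.0015, cos φ cos δ cos H = 0.9947, so cos θ_z = 0.9962.
Top-of-atmosphere irradiance = S₀ cos θ_z = 1362 × 0.9962 = 1356.82 W/m².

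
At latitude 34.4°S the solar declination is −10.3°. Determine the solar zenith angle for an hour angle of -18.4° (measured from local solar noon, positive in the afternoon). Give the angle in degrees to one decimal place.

cos θ_z = sin(-34.4°) sin(-10.3°) + cos(-34.4°) cos(-10.3°) cos(-18.40°) = 0.1010 + 0.7703 = 0.8713.
θ_z = arccos(0.8713) = 29.39°.

29.4°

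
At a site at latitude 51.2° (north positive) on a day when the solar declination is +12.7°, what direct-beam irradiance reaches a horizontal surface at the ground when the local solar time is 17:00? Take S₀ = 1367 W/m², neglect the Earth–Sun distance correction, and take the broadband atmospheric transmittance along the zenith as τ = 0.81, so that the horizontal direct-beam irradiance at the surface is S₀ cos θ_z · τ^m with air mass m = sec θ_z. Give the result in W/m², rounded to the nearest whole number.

238 W/m²

Hour angle H = 15° × (17 − 12) = 75.00°.
cos θ_z = sin φ sin δ + cos φ cos δ cos H = (0.7793)(0.2198) + (0.6266)(0.9755)(0.2588) = 0.3295.
Air mass m = 1/cos θ_z = 1/0.3295 = 3.035; τ^m = 0.81^3.035 = 0.5275.
Surface direct beam = 1367 × 0.3295 × 0.5275 = 237.60 W/m².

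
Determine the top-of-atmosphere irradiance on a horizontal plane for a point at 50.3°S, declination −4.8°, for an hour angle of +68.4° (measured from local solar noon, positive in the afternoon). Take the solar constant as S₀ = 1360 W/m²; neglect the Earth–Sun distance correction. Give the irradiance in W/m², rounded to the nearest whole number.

cos θ_z = sin(-50.3°) sin(-4.8°) + cos(-50.3°) cos(-4.8°) cos(68.40°) = 0.0644 + 0.2343 = 0.2987.
Top-of-atmosphere irradiance = S₀ cos θ_z = 1360 × 0.2987 = 406.23 W/m².

406 W/m²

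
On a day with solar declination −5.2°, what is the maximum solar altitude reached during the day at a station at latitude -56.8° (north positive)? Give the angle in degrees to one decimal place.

At local solar noon the hour angle is zero, so the elevation is 90° − |φ − δ| = 90° − |-56.8° − (-5.2°)| = 90° − 51.6° = 38.4°.

38.4°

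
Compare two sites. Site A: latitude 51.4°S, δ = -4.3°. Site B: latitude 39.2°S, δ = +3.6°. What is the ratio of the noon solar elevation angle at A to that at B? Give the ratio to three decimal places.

A: 90° − |-51.4 − (-4.3)| = 42.90°.
B: 90° − |-39.2 − (3.6)| = 47.20°.
Ratio A/B = 42.9000 / 47.2000 = 0.9089.

0.909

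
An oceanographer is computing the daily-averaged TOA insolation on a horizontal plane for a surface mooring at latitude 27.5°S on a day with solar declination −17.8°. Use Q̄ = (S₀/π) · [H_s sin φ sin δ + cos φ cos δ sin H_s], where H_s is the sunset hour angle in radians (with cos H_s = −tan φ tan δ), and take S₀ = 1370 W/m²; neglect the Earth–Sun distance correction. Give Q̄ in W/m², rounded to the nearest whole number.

470 W/m²

The sunset hour angle satisfies cos H_s = −tan φ tan δ = -0.1671, giving H_s = 99.62°. In radians, H_s = 1.7387.
H_s sin φ sin δ = 1.7387 × -0.4617 × -0.3057 = 0.2454.
cos φ cos δ sin H_s = 0.8870 × 0.9521 × 0.9859 = 0.8326.
Q̄ = (1370/π) × (0.2454 + 0.8326) = 436.08 × 1.0780 = 470.09 W/m².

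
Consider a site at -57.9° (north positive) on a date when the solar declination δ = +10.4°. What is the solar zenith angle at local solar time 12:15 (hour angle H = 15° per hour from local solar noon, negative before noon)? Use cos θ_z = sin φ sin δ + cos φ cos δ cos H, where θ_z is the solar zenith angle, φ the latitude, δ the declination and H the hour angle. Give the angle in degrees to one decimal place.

68.4°

Hour angle H = 15° × (12.25 − 12) = 3.75°.
cos θ_z = sin(-57.9°) sin(10.4°) + cos(-57.9°) cos(10.4°) cos(3.75°) = -0.1529 + 0.5215 = 0.3686.
θ_z = arccos(0.3686) = 68.37°.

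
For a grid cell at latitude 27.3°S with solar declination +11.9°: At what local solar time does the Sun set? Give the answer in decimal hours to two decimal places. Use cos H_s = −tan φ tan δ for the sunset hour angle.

17.58 h

−tan φ tan δ = −(-0.5161)(0.2107) = 0.1087; H_s = arccos(0.1087) = 83.76°.
Sunset is at 12 + H_s/15 = 12 + 5.584 = 17.584 h local solar time.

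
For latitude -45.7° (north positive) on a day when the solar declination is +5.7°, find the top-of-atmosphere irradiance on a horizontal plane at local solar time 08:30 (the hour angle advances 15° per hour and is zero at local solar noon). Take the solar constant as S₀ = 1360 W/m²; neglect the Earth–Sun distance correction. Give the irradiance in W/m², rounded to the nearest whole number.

479 W/m²

Hour angle H = 15° × (8.5 − 12) = -52.50°.
cos θ_z = sin(-45.7°) sin(5.7°) + cos(-45.7°) cos(5.7°) cos(-52.50°) = -0.0711 + 0.4231 = 0.3520.
Top-of-atmosphere irradiance = S₀ cos θ_z = 1360 × 0.3520 = 478.72 W/m².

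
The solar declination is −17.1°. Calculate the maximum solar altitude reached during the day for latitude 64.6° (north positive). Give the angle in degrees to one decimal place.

8.3°

At local solar noon the hour angle is zero, so the elevation is 90° − |φ − δ| = 90° − |64.6° − (-17.1°)| = 90° − 81.7° = 8.3°.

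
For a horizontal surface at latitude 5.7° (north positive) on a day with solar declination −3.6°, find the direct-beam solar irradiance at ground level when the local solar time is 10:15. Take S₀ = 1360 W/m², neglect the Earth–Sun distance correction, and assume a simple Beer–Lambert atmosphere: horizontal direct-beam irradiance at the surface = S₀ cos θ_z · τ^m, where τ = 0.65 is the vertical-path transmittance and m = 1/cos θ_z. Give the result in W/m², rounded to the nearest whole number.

739 W/m²

Hour angle H = 15° × (10.25 − 12) = -26.25°.
cos θ_z = sin(5.7°) sin(-3.6°) + cos(5.7°) cos(-3.6°) cos(-26.25°) = -0.0062 + 0.8907 = 0.8845.
Air mass m = 1/cos θ_z = 1/0.8845 = 1.131; τ^m = 0.65^1.131 = 0.6143.
Surface direct beam = 1360 × 0.8845 × 0.6143 = 738.95 W/m².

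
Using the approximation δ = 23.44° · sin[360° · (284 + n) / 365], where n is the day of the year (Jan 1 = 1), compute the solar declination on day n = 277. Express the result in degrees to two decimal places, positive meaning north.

-5.40°

360 × (284 + 277) / 365 = 553.315°; sin(553.315°) = -0.2303.
δ = 23.44 × -0.2303 = -5.398° ≈ -5.40°.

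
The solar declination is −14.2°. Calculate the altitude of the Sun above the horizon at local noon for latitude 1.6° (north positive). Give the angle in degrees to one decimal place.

74.2°

At local solar noon the hour angle is zero, so the elevation is 90° − |φ − δ| = 90° − |1.6° − (-14.2°)| = 90° − 15.8° = 74.2°.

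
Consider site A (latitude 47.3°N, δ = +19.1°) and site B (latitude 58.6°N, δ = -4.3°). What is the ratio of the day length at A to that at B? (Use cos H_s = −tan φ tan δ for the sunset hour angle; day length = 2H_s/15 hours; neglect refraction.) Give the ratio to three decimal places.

1.351

A: H_s = arccos(−tan 47.3° · tan 19.1°) = 112.04°, so 2H_s/15 = 14.9387 h.
B: H_s = arccos(−tan 58.6° · tan -4.3°) = 82.92°, so 2H_s/15 = 11.0560 h.
Ratio A/B = 14.9387 / 11.0560 = 1.3512.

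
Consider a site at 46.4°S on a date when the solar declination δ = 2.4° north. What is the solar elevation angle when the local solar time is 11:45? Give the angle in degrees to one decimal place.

Hour angle H = 15° × (11.75 − 12) = -3.75°.
cos θ_z = sin φ sin δ + cos φ cos δ cos H = (-0.7242)(0.0419) + (0.6896)(0.9991)(0.9979) = 0.6572.
θ_z = arccos(0.6572) = 48.91°, so the elevation is 90° − 48.91° = 41.09°.

41.1°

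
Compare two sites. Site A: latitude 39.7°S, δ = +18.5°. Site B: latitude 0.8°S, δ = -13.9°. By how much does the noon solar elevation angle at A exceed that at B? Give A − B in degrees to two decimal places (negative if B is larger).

-45.10°

A: 90° − |-39.7 − (18.5)| = 31.80°.
B: 90° − |-0.8 − (-13.9)| = 76.90°.
A − B = 31.80 − 76.90 = -45.10°.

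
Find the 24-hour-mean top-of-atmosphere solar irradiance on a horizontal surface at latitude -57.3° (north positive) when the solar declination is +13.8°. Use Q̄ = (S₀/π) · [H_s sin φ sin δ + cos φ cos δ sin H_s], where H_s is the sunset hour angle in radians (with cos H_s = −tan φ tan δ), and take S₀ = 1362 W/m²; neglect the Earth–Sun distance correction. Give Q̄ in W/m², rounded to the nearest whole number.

108 W/m²

The sunset hour angle satisfies cos H_s = −tan φ tan δ = 0.3826, giving H_s = 67.51°. In radians, H_s = 1.1783.
H_s sin φ sin δ = 1.1783 × -0.8415 × 0.2385 = -0.2365.
cos φ cos δ sin H_s = 0.5402 × 0.9711 × 0.9240 = 0.4847.
Q̄ = (1362/π) × (-0.2365 + 0.4847) = 433.54 × 0.2482 = 107.60 W/m².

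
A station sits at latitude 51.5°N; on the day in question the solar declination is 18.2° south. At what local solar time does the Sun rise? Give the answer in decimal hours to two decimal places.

cos H_s = −tan(51.5°) · tan(-18.2°) = 0.4133, so H_s = arccos(0.4133) = 65.59°.
Sunrise is at 12 − H_s/15 = 12 − 4.373 = 7.627 h local solar time.

7.63 h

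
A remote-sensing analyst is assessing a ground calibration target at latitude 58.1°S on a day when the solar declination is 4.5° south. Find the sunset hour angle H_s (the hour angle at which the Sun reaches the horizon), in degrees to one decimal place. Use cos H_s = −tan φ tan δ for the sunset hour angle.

97.3°

−tan φ tan δ = −(-1.6066)(-0.0787) = -0.1264; H_s = arccos(-0.1264) = 97.26°.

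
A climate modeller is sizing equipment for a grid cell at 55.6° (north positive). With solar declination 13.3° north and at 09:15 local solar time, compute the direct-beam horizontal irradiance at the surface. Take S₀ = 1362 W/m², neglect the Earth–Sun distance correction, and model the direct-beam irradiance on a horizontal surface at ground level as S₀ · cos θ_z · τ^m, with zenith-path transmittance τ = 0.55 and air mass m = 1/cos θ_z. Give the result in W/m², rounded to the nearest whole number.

305 W/m²

Hour angle H = 15° × (9.25 − 12) = -41.25°.
With φ = 55.6°, δ = 13.3°, H = -41.25°: sin φ sin δ = 0.1898, cos φ cos δ cos H = 0.4134, so cos θ_z = 0.6032.
Air mass m = 1/cos θ_z = 1/0.6032 = 1.658; τ^m = 0.55^1.658 = 0.3711.
Surface direct beam = 1362 × 0.6032 × 0.3711 = 304.88 W/m².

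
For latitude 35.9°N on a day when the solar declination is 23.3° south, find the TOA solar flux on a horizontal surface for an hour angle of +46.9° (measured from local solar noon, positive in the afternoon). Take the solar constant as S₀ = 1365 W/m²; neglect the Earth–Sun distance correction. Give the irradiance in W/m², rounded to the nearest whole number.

With φ = 35.9°, δ = -23.3°, H = 46.90°: sin φ sin δ = -0.2319, cos φ cos δ cos H = 0.5083, so cos θ_z = 0.2764.
Top-of-atmosphere irradiance = S₀ cos θ_z = 1365 × 0.2764 = 377.29 W/m².

377 W/m²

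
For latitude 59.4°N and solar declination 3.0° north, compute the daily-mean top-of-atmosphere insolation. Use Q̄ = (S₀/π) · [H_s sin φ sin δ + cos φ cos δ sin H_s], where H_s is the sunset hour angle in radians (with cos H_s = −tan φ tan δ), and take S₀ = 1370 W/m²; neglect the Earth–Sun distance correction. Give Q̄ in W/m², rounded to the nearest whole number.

−tan φ tan δ = −(1.6909)(0.0524) = -0.0886; H_s = arccos(-0.0886) = 95.08°. In radians, H_s = 1.6595.
H_s sin φ sin δ = 1.6595 × 0.8607 × 0.0523 = 0.0747.
cos φ cos δ sin H_s = 0.5090 × 0.9986 × 0.9961 = 0.5063.
Q̄ = (1370/π) × (0.0747 + 0.5063) = 436.08 × 0.5810 = 253.36 W/m².

253 W/m²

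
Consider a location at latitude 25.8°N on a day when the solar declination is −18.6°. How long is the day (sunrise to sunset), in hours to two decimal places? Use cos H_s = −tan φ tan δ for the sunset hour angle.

cos H_s = −tan(25.8°) · tan(-18.6°) = 0.1627, so H_s = arccos(0.1627) = 80.64°.
Day length = 2 H_s / 15° h⁻¹ = 161.28° / 15 = 10.752 h.

10.75 hours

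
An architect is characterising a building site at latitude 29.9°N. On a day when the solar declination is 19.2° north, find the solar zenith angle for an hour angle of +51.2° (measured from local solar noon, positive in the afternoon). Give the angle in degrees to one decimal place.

cos θ_z = sin φ sin δ + cos φ cos δ cos H = (0.4985)(0.3289) + (0.8669)(0.9444)(0.6266) = 0.6770.
θ_z = arccos(0.6770) = 47.39°.

47.4°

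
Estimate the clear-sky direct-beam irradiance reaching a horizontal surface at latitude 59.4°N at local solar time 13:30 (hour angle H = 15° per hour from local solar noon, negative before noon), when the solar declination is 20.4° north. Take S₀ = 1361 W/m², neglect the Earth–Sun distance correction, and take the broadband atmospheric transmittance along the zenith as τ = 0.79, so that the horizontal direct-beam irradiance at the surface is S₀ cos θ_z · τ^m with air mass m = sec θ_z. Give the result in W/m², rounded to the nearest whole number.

733 W/m²

Hour angle H = 15° × (13.5 − 12) = 22.50°.
cos θ_z = sin φ sin δ + cos φ cos δ cos H = (0.8607)(0.3486) + (0.5090)(0.9373)(0.9239) = 0.7408.
Air mass m = 1/cos θ_z = 1/0.7408 = 1.350; τ^m = 0.79^1.350 = 0.7274.
Surface direct beam = 1361 × 0.7408 × 0.7274 = 733.39 W/m².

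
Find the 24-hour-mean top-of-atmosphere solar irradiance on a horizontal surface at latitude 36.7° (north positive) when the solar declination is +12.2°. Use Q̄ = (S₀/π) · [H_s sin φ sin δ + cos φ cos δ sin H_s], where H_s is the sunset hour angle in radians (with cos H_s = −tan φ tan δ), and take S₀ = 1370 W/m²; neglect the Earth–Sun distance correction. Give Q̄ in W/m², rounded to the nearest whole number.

433 W/m²

−tan φ tan δ = −(0.7454)(0.2162) = -0.1612; H_s = arccos(-0.1612) = 99.28°. In radians, H_s = 1.7328.
H_s sin φ sin δ = 1.7328 × 0.5976 × 0.2113 = 0.2188.
cos φ cos δ sin H_s = 0.8018 × 0.9774 × 0.9869 = 0.7734.
Q̄ = (1370/π) × (0.2188 + 0.7734) = 436.08 × 0.9922 = 432.68 W/m².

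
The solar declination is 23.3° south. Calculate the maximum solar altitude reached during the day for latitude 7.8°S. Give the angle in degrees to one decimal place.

74.5°

At local solar noon the hour angle is zero, so the elevation is 90° − |φ − δ| = 90° − |-7.8° − (-23.3°)| = 90° − 15.5° = 74.5°.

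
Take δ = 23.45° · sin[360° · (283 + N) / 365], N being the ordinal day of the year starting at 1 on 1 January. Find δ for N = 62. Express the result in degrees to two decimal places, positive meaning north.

-7.91°

360 × (283 + 62) / 365 = 340.274°; sin(340.274°) = -0.3375.
δ = 23.45 × -0.3375 = -7.914° ≈ -7.91°.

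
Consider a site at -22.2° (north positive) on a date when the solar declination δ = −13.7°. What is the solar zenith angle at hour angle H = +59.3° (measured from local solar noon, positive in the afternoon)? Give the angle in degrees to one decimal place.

cos θ_z = sin(-22.2°) sin(-13.7°) + cos(-22.2°) cos(-13.7°) cos(59.30°) = 0.0895 + 0.4592 = 0.5487.
θ_z = arccos(0.5487) = 56.72°.

56.7°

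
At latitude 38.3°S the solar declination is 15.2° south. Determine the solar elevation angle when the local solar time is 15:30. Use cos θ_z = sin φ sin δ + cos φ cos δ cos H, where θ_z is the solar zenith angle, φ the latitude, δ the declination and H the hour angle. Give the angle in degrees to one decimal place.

38.6°

Hour angle H = 15° × (15.5 − 12) = 52.50°.
With φ = -38.3°, δ = -15.2°, H = 52.50°: sin φ sin δ = 0.1625, cos φ cos δ cos H = 0.4610, so cos θ_z = 0.6235.
θ_z = arccos(0.6235) = 51.43°, so the elevation is 90° − 51.43° = 38.57°.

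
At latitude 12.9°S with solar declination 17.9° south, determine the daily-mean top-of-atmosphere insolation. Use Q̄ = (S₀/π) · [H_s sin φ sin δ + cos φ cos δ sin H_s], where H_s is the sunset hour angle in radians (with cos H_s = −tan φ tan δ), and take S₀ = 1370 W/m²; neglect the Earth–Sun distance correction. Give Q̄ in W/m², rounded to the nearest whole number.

453 W/m²

cos H_s = −tan(-12.9°) · tan(-17.9°) = -0.0740, so H_s = arccos(-0.0740) = 94.24°. In radians, H_s = 1.6448.
H_s sin φ sin δ = 1.6448 × -0.2233 × -0.3074 = 0.1129.
cos φ cos δ sin H_s = 0.9748 × 0.9516 × 0.9973 = 0.9251.
Q̄ = (1370/π) × (0.1129 + 0.9251) = 436.08 × 1.0380 = 452.65 W/m².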